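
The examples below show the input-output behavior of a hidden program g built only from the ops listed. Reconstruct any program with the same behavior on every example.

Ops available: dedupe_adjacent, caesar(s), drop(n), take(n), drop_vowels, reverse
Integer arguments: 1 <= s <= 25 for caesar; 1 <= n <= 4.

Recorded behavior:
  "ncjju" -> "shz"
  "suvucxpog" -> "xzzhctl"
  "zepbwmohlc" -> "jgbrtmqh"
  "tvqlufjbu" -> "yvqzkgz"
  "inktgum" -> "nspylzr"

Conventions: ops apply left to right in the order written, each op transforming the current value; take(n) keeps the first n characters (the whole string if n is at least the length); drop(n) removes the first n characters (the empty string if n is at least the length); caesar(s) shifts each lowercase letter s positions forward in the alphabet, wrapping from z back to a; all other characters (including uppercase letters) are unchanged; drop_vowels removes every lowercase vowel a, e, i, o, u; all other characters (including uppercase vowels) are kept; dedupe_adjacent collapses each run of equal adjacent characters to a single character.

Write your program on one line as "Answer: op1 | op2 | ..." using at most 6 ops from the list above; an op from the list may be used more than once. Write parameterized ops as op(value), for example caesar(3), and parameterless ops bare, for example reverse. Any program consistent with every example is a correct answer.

caesar(5) | reverse | dedupe_adjacent | reverse | drop_vowels

Check, running the answer program on each example:
  "ncjju" -> "shooz" -> "zoohs" -> "zohs" -> "shoz" -> "shz"
  "suvucxpog" -> "xzazhcutl" -> "ltuchzazx" -> "ltuchzazx" -> "xzazhcutl" -> "xzzhctl"
  "zepbwmohlc" -> "ejugbrtmqh" -> "hqmtrbguje" -> "hqmtrbguje" -> "ejugbrtmqh" -> "jgbrtmqh"
  "tvqlufjbu" -> "yavqzkogz" -> "zgokzqvay" -> "zgokzqvay" -> "yavqzkogz" -> "yvqzkgz"
  "inktgum" -> "nspylzr" -> "rzlypsn" -> "rzlypsn" -> "nspylzr" -> "nspylzr"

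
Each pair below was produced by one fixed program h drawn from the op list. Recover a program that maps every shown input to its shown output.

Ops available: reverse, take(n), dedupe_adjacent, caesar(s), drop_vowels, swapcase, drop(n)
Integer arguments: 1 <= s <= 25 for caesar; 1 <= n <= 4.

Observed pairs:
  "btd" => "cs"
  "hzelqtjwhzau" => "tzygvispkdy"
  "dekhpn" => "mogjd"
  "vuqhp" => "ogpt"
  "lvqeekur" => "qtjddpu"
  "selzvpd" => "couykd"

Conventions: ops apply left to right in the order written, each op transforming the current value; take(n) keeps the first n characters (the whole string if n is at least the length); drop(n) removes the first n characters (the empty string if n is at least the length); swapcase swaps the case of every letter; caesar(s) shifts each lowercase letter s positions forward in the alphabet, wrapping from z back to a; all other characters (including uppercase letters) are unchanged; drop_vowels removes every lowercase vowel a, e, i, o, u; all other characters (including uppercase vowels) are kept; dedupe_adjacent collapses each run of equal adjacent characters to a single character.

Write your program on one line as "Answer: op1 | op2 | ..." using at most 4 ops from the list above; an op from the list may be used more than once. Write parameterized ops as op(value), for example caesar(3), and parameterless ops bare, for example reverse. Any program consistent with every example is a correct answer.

drop(1) | caesar(14) | reverse | caesar(11)

Check, running the answer program on each example:
  "btd" -> "td" -> "hr" -> "rh" -> "cs"
  "hzelqtjwhzau" -> "zelqtjwhzau" -> "nszehxkvnoi" -> "ionvkxhezsn" -> "tzygvispkdy"
  "dekhpn" -> "ekhpn" -> "syvdb" -> "bdvys" -> "mogjd"
  "vuqhp" -> "uqhp" -> "ievd" -> "dvei" -> "ogpt"
  "lvqeekur" -> "vqeekur" -> "jessyif" -> "fiyssej" -> "qtjddpu"
  "selzvpd" -> "elzvpd" -> "sznjdr" -> "rdjnzs" -> "couykd"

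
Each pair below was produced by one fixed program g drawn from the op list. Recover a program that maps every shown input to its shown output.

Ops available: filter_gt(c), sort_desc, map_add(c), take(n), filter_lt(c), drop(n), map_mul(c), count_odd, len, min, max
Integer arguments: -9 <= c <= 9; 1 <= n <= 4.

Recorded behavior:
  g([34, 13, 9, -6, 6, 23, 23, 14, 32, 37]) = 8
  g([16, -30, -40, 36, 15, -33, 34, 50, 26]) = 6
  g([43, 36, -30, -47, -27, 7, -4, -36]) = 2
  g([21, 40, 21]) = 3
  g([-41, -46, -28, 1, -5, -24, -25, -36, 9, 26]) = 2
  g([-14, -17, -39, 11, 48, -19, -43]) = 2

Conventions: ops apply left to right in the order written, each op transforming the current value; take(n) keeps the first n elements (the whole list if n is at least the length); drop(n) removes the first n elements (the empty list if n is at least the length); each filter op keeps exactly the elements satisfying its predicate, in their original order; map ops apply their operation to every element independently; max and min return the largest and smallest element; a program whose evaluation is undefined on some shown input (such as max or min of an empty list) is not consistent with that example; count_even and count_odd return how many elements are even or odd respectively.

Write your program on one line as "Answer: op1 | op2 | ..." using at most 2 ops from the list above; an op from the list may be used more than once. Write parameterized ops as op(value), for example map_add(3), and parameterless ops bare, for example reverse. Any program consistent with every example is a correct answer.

filter_gt(8) | len

Check, running the answer program on each example:
  [34, 13, 9, -6, 6, 23, 23, 14, 32, 37] -> [34, 13, 9, 23, 23, 14, 32, 37] -> 8
  [16, -30, -40, 36, 15, -33, 34, 50, 26] -> [16, 36, 15, 34, 50, 26] -> 6
  [43, 36, -30, -47, -27, 7, -4, -36] -> [43, 36] -> 2
  [21, 40, 21] -> [21, 40, 21] -> 3
  [-41, -46, -28, 1, -5, -24, -25, -36, 9, 26] -> [9, 26] -> 2
  [-14, -17, -39, 11, 48, -19, -43] -> [11, 48] -> 2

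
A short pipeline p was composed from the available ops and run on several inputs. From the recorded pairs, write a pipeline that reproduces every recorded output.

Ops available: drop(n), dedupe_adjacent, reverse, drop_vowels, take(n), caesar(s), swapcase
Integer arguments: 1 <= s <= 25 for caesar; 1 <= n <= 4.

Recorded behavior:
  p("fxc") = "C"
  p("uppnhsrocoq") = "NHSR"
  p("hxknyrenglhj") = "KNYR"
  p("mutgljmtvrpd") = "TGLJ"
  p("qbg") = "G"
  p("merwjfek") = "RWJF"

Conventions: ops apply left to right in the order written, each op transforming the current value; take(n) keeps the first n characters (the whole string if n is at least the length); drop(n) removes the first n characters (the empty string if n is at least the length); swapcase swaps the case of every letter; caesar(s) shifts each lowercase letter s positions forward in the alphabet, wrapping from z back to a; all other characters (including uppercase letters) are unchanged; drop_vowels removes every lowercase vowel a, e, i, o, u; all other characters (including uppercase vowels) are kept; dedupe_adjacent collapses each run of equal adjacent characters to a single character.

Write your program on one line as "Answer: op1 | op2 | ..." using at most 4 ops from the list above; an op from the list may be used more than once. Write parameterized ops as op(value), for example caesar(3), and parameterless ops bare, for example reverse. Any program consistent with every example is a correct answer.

dedupe_adjacent | swapcase | drop(2) | take(4)

Check, running the answer program on each example:
  "fxc" -> "fxc" -> "FXC" -> "C" -> "C"
  "uppnhsrocoq" -> "upnhsrocoq" -> "UPNHSROCOQ" -> "NHSROCOQ" -> "NHSR"
  "hxknyrenglhj" -> "hxknyrenglhj" -> "HXKNYRENGLHJ" -> "KNYRENGLHJ" -> "KNYR"
  "mutgljmtvrpd" -> "mutgljmtvrpd" -> "MUTGLJMTVRPD" -> "TGLJMTVRPD" -> "TGLJ"
  "qbg" -> "qbg" -> "QBG" -> "G" -> "G"
  "merwjfek" -> "merwjfek" -> "MERWJFEK" -> "RWJFEK" -> "RWJF"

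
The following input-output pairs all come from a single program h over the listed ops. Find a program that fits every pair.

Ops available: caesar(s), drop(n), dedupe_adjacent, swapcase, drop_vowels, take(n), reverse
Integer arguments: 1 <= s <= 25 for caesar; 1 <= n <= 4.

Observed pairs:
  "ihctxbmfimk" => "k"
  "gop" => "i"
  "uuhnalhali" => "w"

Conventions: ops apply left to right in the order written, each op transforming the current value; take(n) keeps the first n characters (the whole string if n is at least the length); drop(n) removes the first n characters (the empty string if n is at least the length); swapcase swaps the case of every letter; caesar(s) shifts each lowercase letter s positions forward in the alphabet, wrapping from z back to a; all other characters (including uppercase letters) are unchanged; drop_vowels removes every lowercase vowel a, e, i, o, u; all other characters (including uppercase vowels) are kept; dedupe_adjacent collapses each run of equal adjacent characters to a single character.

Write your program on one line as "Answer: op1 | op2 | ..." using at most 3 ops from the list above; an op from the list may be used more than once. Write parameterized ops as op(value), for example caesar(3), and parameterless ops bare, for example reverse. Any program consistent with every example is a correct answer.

take(1) | caesar(14) | caesar(14)

Check, running the answer program on each example:
  "ihctxbmfimk" -> "i" -> "w" -> "k"
  "gop" -> "g" -> "u" -> "i"
  "uuhnalhali" -> "u" -> "i" -> "w"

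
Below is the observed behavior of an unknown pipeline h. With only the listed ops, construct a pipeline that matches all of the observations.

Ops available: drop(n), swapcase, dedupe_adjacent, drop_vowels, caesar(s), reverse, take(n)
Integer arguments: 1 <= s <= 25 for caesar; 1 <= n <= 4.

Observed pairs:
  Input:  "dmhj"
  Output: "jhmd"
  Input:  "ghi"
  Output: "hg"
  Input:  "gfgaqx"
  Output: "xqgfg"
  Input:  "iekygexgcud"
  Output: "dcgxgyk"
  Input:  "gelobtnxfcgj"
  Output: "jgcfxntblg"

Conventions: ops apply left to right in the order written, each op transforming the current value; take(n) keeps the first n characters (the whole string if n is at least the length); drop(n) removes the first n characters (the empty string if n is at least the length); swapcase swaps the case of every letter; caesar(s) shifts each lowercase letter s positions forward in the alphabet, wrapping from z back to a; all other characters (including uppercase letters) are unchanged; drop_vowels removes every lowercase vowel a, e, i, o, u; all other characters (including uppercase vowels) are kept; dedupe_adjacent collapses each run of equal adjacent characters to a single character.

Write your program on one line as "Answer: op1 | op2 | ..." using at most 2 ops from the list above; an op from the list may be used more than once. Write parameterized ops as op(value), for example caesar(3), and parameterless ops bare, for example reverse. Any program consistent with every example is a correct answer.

drop_vowels | reverse

Check, running the answer program on each example:
  "dmhj" -> "dmhj" -> "jhmd"
  "ghi" -> "gh" -> "hg"
  "gfgaqx" -> "gfgqx" -> "xqgfg"
  "iekygexgcud" -> "kygxgcd" -> "dcgxgyk"
  "gelobtnxfcgj" -> "glbtnxfcgj" -> "jgcfxntblg"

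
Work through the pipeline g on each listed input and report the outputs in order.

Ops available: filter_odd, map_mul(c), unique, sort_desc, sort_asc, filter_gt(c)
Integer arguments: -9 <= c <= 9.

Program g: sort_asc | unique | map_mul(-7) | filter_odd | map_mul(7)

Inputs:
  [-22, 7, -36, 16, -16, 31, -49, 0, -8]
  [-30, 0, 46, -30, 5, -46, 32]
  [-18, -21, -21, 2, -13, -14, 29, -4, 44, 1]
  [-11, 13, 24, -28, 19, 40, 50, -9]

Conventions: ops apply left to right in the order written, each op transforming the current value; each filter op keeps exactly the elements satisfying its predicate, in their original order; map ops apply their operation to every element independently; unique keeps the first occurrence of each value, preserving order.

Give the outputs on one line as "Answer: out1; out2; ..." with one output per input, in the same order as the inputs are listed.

Execution, op by op:
  [-22, 7, -36, 16, -16, 31, -49, 0, -8] -> [-49, -36, -22, -16, -8, 0, 7, 16, 31] -> [-49, -36, -22, -16, -8, 0, 7, 16, 31] -> [343, 252, 154, 112, 56, 0, -49, -112, -217] -> [343, -49, -217] -> [2401, -343, -1519]
  [-30, 0, 46, -30, 5, -46, 32] -> [-46, -30, -30, 0, 5, 32, 46] -> [-46, -30, 0, 5, 32, 46] -> [322, 210, 0, -35, -224, -322] -> [-35] -> [-245]
  [-18, -21, -21, 2, -13, -14, 29, -4, 44, 1] -> [-21, -21, -18, -14, -13, -4, 1, 2, 29, 44] -> [-21, -18, -14, -13, -4, 1, 2, 29, 44] -> [147, 126, 98, 91, 28, -7, -14, -203, -308] -> [147, 91, -7, -203] -> [1029, 637, -49, -1421]
  [-11, 13, 24, -28, 19, 40, 50, -9] -> [-28, -11, -9, 13, 19, 24, 40, 50] -> [-28, -11, -9, 13, 19, 24, 40, 50] -> [196, 77, 63, -91, -133, -168, -280, -350] -> [77, 63, -91, -133] -> [539, 441, -637, -931]

[2401, -343, -1519]; [-245]; [1029, 637, -49, -1421]; [539, 441, -637, -931]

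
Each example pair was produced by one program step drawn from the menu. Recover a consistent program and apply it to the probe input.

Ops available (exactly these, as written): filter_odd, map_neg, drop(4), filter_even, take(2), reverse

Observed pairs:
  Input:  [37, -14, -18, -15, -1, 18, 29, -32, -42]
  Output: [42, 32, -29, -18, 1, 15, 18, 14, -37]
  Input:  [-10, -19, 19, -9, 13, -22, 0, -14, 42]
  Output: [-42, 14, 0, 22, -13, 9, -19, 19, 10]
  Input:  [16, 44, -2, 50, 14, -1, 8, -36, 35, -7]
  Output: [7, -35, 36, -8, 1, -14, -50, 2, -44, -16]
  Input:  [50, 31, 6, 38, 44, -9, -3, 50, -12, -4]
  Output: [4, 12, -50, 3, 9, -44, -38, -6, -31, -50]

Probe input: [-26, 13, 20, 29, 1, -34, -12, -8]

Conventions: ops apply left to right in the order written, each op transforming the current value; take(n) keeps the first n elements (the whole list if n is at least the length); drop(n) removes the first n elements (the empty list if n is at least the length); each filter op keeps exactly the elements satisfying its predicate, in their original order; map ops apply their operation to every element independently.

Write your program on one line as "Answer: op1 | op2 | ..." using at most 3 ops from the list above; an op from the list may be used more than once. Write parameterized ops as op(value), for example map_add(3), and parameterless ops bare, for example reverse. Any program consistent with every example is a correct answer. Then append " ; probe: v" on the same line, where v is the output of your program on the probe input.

map_neg | reverse ; probe: [8, 12, 34, -1, -29, -20, -13, 26]

Check, running the answer program on each example:
  [37, -14, -18, -15, -1, 18, 29, -32, -42] -> [-37, 14, 18, 15, 1, -18, -29, 32, 42] -> [42, 32, -29, -18, 1, 15, 18, 14, -37]
  [-10, -19, 19, -9, 13, -22, 0, -14, 42] -> [10, 19, -19, 9, -13, 22, 0, 14, -42] -> [-42, 14, 0, 22, -13, 9, -19, 19, 10]
  [16, 44, -2, 50, 14, -1, 8, -36, 35, -7] -> [-16, -44, 2, -50, -14, 1, -8, 36, -35, 7] -> [7, -35, 36, -8, 1, -14, -50, 2, -44, -16]
  [50, 31, 6, 38, 44, -9, -3, 50, -12, -4] -> [-50, -31, -6, -38, -44, 9, 3, -50, 12, 4] -> [4, 12, -50, 3, 9, -44, -38, -6, -31, -50]
  probe: [-26, 13, 20, 29, 1, -34, -12, -8] -> [26, -13, -20, -29, -1, 34, 12, 8] -> [8, 12, 34, -1, -29, -20, -13, 26]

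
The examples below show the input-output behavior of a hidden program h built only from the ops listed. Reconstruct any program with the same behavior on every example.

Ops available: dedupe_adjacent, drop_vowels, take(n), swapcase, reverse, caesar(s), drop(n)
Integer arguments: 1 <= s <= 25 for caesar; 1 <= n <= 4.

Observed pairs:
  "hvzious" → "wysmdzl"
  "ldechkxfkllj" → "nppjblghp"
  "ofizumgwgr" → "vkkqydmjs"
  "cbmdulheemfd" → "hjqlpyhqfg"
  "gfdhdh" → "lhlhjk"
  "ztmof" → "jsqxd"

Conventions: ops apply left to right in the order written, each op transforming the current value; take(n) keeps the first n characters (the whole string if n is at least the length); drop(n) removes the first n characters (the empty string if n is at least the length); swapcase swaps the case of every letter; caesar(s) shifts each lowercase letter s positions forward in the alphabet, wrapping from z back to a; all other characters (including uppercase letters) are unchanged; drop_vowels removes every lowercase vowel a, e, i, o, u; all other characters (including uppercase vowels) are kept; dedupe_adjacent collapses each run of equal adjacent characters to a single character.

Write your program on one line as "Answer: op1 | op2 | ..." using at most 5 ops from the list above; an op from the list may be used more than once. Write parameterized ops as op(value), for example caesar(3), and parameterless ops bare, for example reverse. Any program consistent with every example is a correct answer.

caesar(8) | reverse | caesar(22) | drop_vowels

Check, running the answer program on each example:
  "hvzious" -> "pdhqwca" -> "acwqhdp" -> "wysmdzl" -> "wysmdzl"
  "ldechkxfkllj" -> "tlmkpsfnsttr" -> "rttsnfspkmlt" -> "nppojbolgihp" -> "nppjblghp"
  "ofizumgwgr" -> "wnqhcuoeoz" -> "zoeouchqnw" -> "vkakqydmjs" -> "vkkqydmjs"
  "cbmdulheemfd" -> "kjulctpmmunl" -> "lnummptclujk" -> "hjqiilpyhqfg" -> "hjqlpyhqfg"
  "gfdhdh" -> "onlplp" -> "plplno" -> "lhlhjk" -> "lhlhjk"
  "ztmof" -> "hbuwn" -> "nwubh" -> "jsqxd" -> "jsqxd"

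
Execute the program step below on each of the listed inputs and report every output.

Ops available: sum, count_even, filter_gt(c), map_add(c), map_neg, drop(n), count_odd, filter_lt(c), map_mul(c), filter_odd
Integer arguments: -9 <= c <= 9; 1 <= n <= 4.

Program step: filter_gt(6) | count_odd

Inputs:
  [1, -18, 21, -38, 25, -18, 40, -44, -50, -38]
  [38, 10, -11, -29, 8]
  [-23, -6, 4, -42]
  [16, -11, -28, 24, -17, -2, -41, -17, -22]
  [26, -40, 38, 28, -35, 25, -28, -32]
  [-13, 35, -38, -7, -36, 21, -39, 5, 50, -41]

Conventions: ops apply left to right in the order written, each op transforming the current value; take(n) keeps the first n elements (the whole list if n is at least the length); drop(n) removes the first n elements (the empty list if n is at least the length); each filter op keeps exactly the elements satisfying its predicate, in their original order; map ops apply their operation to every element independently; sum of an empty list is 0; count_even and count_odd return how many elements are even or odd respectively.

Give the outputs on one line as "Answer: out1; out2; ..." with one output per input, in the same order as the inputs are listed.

2; 0; 0; 0; 1; 2

Execution, op by op:
  [1, -18, 21, -38, 25, -18, 40, -44, -50, -38] -> [21, 25, 40] -> 2
  [38, 10, -11, -29, 8] -> [38, 10, 8] -> 0
  [-23, -6, 4, -42] -> [] -> 0
  [16, -11, -28, 24, -17, -2, -41, -17, -22] -> [16, 24] -> 0
  [26, -40, 38, 28, -35, 25, -28, -32] -> [26, 38, 28, 25] -> 1
  [-13, 35, -38, -7, -36, 21, -39, 5, 50, -41] -> [35, 21, 50] -> 2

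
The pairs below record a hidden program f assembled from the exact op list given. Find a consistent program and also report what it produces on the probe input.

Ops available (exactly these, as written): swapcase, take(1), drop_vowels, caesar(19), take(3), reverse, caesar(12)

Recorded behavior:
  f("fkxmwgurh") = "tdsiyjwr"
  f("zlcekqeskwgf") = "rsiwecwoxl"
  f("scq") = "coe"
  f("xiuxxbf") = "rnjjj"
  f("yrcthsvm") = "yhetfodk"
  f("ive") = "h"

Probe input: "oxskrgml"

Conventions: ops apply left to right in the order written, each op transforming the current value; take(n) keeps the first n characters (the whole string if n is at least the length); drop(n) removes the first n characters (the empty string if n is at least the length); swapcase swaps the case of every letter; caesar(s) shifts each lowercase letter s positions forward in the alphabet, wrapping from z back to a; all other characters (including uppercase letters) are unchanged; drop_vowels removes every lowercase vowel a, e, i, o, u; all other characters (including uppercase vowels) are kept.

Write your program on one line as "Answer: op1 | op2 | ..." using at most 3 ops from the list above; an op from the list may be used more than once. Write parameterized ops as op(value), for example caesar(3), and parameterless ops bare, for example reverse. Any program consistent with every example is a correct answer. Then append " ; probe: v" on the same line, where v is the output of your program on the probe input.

reverse | drop_vowels | caesar(12) ; probe: "xysdwej"

Check, running the answer program on each example:
  "fkxmwgurh" -> "hrugwmxkf" -> "hrgwmxkf" -> "tdsiyjwr"
  "zlcekqeskwgf" -> "fgwkseqkeclz" -> "fgwksqkclz" -> "rsiwecwoxl"
  "scq" -> "qcs" -> "qcs" -> "coe"
  "xiuxxbf" -> "fbxxuix" -> "fbxxx" -> "rnjjj"
  "yrcthsvm" -> "mvshtcry" -> "mvshtcry" -> "yhetfodk"
  "ive" -> "evi" -> "v" -> "h"
  probe: "oxskrgml" -> "lmgrksxo" -> "lmgrksx" -> "xysdwej"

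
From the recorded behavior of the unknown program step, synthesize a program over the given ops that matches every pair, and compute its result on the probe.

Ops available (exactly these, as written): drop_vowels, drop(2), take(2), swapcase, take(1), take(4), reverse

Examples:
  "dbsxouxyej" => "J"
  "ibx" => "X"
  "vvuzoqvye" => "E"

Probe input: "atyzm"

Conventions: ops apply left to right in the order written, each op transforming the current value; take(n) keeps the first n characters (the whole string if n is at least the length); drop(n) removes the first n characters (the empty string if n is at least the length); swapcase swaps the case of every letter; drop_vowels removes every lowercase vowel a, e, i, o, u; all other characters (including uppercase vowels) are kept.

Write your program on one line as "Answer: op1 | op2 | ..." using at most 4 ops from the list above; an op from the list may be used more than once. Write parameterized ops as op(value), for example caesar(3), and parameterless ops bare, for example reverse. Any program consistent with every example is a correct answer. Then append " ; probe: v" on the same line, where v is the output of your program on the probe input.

reverse | take(1) | swapcase ; probe: "M"

Check, running the answer program on each example:
  "dbsxouxyej" -> "jeyxuoxsbd" -> "j" -> "J"
  "ibx" -> "xbi" -> "x" -> "X"
  "vvuzoqvye" -> "eyvqozuvv" -> "e" -> "E"
  probe: "atyzm" -> "mzyta" -> "m" -> "M"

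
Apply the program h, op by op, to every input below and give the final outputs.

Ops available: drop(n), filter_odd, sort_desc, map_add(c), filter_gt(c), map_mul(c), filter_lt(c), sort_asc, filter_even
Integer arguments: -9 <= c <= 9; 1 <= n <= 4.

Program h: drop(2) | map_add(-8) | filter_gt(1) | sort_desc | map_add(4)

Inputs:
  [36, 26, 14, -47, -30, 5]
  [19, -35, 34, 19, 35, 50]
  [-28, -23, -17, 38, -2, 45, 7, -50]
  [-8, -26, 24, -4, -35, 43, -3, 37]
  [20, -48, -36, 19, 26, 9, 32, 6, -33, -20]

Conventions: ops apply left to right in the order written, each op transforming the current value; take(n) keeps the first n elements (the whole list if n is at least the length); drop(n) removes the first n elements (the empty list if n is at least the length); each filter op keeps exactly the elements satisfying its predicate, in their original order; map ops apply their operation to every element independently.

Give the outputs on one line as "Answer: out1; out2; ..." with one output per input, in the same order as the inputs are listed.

[10]; [46, 31, 30, 15]; [41, 34]; [39, 33, 20]; [28, 22, 15]

Execution, op by op:
  [36, 26, 14, -47, -30, 5] -> [14, -47, -30, 5] -> [6, -55, -38, -3] -> [6] -> [6] -> [10]
  [19, -35, 34, 19, 35, 50] -> [34, 19, 35, 50] -> [26, 11, 27, 42] -> [26, 11, 27, 42] -> [42, 27, 26, 11] -> [46, 31, 30, 15]
  [-28, -23, -17, 38, -2, 45, 7, -50] -> [-17, 38, -2, 45, 7, -50] -> [-25, 30, -10, 37, -1, -58] -> [30, 37] -> [37, 30] -> [41, 34]
  [-8, -26, 24, -4, -35, 43, -3, 37] -> [24, -4, -35, 43, -3, 37] -> [16, -12, -43, 35, -11, 29] -> [16, 35, 29] -> [35, 29, 16] -> [39, 33, 20]
  [20, -48, -36, 19, 26, 9, 32, 6, -33, -20] -> [-36, 19, 26, 9, 32, 6, -33, -20] -> [-44, 11, 18, 1, 24, -2, -41, -28] -> [11, 18, 24] -> [24, 18, 11] -> [28, 22, 15]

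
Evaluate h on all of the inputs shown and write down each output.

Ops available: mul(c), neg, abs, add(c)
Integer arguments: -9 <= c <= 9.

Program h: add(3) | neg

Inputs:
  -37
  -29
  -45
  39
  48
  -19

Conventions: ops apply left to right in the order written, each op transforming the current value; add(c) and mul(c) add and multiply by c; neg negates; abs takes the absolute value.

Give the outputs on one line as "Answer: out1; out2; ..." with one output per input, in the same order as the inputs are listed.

Execution, op by op:
  -37 -> -34 -> 34
  -29 -> -26 -> 26
  -45 -> -42 -> 42
  39 -> 42 -> -42
  48 -> 51 -> -51
  -19 -> -16 -> 16

34; 26; 42; -42; -51; 16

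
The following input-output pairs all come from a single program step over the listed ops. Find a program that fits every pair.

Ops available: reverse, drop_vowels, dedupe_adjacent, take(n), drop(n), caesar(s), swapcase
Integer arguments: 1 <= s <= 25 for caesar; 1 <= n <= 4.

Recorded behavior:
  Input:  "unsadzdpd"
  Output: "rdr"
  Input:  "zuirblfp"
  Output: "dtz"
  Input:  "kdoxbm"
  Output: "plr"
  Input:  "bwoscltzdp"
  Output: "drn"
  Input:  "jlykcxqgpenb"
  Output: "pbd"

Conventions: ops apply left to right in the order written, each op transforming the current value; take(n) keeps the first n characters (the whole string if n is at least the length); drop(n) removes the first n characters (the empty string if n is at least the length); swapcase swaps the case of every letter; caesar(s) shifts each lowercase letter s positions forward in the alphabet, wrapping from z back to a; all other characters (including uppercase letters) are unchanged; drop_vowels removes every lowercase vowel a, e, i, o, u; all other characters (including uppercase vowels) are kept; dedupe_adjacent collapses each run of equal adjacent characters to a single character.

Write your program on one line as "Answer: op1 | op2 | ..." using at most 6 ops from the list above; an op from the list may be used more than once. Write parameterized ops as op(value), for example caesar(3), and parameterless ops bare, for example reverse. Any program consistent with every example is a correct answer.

drop_vowels | caesar(14) | reverse | drop_vowels | take(4) | take(3)

Check, running the answer program on each example:
  "unsadzdpd" -> "nsdzdpd" -> "bgrnrdr" -> "rdrnrgb" -> "rdrnrgb" -> "rdrn" -> "rdr"
  "zuirblfp" -> "zrblfp" -> "nfpztd" -> "dtzpfn" -> "dtzpfn" -> "dtzp" -> "dtz"
  "kdoxbm" -> "kdxbm" -> "yrlpa" -> "aplry" -> "plry" -> "plry" -> "plr"
  "bwoscltzdp" -> "bwscltzdp" -> "pkgqzhnrd" -> "drnhzqgkp" -> "drnhzqgkp" -> "drnh" -> "drn"
  "jlykcxqgpenb" -> "jlykcxqgpnb" -> "xzmyqleudbp" -> "pbduelqymzx" -> "pbdlqymzx" -> "pbdl" -> "pbd"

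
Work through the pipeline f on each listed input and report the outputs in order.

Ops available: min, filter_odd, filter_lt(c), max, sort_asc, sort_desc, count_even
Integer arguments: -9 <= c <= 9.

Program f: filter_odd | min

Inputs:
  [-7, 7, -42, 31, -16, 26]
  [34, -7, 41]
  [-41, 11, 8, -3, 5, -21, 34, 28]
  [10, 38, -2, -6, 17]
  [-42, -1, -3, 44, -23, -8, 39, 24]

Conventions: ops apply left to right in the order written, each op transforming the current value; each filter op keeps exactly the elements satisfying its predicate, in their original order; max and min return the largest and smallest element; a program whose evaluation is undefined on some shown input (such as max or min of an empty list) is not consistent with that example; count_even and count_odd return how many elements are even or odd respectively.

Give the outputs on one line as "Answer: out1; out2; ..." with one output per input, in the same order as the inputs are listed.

Execution, op by op:
  [-7, 7, -42, 31, -16, 26] -> [-7, 7, 31] -> -7
  [34, -7, 41] -> [-7, 41] -> -7
  [-41, 11, 8, -3, 5, -21, 34, 28] -> [-41, 11, -3, 5, -21] -> -41
  [10, 38, -2, -6, 17] -> [17] -> 17
  [-42, -1, -3, 44, -23, -8, 39, 24] -> [-1, -3, -23, 39] -> -23

-7; -7; -41; 17; -23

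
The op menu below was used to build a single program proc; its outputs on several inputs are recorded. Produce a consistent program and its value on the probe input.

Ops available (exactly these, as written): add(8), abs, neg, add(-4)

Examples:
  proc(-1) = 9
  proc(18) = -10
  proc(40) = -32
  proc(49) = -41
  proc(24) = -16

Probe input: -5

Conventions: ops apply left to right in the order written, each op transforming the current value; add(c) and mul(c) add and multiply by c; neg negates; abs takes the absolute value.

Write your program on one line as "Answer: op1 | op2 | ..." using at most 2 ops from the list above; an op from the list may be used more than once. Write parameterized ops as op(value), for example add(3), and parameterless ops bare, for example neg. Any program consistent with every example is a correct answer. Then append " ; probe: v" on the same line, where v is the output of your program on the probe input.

neg | add(8) ; probe: 13

Check, running the answer program on each example:
  -1 -> 1 -> 9
  18 -> -18 -> -10
  40 -> -40 -> -32
  49 -> -49 -> -41
  24 -> -24 -> -16
  probe: -5 -> 5 -> 13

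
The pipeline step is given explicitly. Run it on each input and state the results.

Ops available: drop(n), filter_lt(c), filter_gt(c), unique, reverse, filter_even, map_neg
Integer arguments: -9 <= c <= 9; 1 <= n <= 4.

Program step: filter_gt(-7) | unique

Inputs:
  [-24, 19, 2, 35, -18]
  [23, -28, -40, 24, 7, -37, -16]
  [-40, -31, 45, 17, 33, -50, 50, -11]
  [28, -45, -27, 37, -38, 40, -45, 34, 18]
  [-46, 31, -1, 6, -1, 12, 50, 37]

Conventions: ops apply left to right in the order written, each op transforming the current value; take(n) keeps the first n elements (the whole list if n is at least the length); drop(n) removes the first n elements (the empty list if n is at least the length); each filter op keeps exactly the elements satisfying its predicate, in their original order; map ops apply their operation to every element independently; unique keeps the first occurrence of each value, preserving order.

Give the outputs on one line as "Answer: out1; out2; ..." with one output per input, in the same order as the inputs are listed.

[19, 2, 35]; [23, 24, 7]; [45, 17, 33, 50]; [28, 37, 40, 34, 18]; [31, -1, 6, 12, 50, 37]

Execution, op by op:
  [-24, 19, 2, 35, -18] -> [19, 2, 35] -> [19, 2, 35]
  [23, -28, -40, 24, 7, -37, -16] -> [23, 24, 7] -> [23, 24, 7]
  [-40, -31, 45, 17, 33, -50, 50, -11] -> [45, 17, 33, 50] -> [45, 17, 33, 50]
  [28, -45, -27, 37, -38, 40, -45, 34, 18] -> [28, 37, 40, 34, 18] -> [28, 37, 40, 34, 18]
  [-46, 31, -1, 6, -1, 12, 50, 37] -> [31, -1, 6, -1, 12, 50, 37] -> [31, -1, 6, 12, 50, 37]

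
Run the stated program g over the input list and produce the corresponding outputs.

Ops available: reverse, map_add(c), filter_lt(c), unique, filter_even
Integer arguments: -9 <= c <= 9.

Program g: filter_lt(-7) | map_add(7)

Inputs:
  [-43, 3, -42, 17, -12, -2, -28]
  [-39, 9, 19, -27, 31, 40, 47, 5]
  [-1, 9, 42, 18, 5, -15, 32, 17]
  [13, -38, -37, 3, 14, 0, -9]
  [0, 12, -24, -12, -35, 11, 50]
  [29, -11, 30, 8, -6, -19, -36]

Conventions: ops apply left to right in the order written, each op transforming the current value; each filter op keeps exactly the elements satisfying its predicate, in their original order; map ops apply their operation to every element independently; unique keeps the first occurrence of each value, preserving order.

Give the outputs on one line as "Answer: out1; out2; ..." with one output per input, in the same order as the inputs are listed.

[-36, -35, -5, -21]; [-32, -20]; [-8]; [-31, -30, -2]; [-17, -5, -28]; [-4, -12, -29]

Execution, op by op:
  [-43, 3, -42, 17, -12, -2, -28] -> [-43, -42, -12, -28] -> [-36, -35, -5, -21]
  [-39, 9, 19, -27, 31, 40, 47, 5] -> [-39, -27] -> [-32, -20]
  [-1, 9, 42, 18, 5, -15, 32, 17] -> [-15] -> [-8]
  [13, -38, -37, 3, 14, 0, -9] -> [-38, -37, -9] -> [-31, -30, -2]
  [0, 12, -24, -12, -35, 11, 50] -> [-24, -12, -35] -> [-17, -5, -28]
  [29, -11, 30, 8, -6, -19, -36] -> [-11, -19, -36] -> [-4, -12, -29]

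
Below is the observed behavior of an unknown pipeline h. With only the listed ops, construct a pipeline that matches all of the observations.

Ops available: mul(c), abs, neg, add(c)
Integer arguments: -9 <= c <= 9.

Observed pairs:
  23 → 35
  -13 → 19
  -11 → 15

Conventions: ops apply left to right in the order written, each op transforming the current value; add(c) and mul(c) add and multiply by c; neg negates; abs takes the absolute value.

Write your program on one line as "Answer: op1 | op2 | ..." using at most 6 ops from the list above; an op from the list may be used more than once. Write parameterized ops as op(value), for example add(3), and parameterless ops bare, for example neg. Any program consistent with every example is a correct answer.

add(-1) | abs | mul(2) | neg | add(9) | mul(-1)

Check, running the answer program on each example:
  23 -> 22 -> 22 -> 44 -> -44 -> -35 -> 35
  -13 -> -14 -> 14 -> 28 -> -28 -> -19 -> 19
  -11 -> -12 -> 12 -> 24 -> -24 -> -15 -> 15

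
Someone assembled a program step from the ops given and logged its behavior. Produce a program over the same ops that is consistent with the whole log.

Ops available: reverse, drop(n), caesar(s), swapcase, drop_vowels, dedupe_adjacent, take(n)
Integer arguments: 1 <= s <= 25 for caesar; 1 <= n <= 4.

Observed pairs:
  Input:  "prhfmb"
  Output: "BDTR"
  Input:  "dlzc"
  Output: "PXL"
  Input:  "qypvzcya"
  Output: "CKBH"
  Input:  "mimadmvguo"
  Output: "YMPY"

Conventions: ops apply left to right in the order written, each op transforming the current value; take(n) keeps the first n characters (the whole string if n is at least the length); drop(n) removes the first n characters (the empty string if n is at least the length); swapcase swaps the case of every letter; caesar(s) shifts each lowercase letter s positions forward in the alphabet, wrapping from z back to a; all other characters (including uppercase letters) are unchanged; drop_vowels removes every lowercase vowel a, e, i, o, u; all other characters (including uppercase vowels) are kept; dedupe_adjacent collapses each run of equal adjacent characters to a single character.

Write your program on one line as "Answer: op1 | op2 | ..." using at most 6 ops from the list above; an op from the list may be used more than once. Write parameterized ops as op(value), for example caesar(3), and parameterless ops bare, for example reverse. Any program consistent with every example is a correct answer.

caesar(12) | drop_vowels | dedupe_adjacent | swapcase | take(4)

Check, running the answer program on each example:
  "prhfmb" -> "bdtryn" -> "bdtryn" -> "bdtryn" -> "BDTRYN" -> "BDTR"
  "dlzc" -> "pxlo" -> "pxl" -> "pxl" -> "PXL" -> "PXL"
  "qypvzcya" -> "ckbhlokm" -> "ckbhlkm" -> "ckbhlkm" -> "CKBHLKM" -> "CKBH"
  "mimadmvguo" -> "yuympyhsga" -> "yympyhsg" -> "ympyhsg" -> "YMPYHSG" -> "YMPY"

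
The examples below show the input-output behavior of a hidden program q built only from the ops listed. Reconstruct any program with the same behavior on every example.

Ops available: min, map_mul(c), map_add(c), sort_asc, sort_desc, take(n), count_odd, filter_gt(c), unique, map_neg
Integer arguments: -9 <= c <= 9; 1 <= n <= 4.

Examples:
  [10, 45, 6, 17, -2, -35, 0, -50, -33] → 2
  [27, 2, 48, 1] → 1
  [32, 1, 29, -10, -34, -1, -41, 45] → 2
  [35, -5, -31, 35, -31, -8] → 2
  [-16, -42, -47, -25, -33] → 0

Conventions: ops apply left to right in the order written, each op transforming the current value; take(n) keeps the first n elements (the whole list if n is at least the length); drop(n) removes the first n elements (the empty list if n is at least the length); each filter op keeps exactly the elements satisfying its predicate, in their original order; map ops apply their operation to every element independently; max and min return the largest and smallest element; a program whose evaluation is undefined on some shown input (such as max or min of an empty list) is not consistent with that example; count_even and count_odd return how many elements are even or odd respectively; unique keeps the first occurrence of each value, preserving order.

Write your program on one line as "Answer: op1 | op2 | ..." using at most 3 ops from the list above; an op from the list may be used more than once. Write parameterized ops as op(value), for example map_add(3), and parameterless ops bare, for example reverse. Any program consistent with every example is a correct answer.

filter_gt(2) | count_odd

Check, running the answer program on each example:
  [10, 45, 6, 17, -2, -35, 0, -50, -33] -> [10, 45, 6, 17] -> 2
  [27, 2, 48, 1] -> [27, 48] -> 1
  [32, 1, 29, -10, -34, -1, -41, 45] -> [32, 29, 45] -> 2
  [35, -5, -31, 35, -31, -8] -> [35, 35] -> 2
  [-16, -42, -47, -25, -33] -> [] -> 0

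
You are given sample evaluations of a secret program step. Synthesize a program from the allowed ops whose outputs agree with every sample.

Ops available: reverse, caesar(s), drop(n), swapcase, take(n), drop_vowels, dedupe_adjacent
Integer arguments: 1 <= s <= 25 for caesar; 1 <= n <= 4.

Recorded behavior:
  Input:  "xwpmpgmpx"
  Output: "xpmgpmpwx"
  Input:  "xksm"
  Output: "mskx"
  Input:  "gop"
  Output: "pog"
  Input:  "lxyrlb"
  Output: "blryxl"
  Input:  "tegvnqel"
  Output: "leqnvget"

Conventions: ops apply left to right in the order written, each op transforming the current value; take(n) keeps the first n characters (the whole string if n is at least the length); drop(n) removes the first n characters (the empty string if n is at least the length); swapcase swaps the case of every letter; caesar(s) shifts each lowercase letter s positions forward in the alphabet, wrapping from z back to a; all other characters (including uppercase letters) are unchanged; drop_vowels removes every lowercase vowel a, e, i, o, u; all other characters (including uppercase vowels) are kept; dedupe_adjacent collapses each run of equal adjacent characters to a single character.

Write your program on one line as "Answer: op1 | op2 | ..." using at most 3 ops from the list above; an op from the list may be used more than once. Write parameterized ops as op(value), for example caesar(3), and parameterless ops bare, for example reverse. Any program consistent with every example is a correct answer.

swapcase | reverse | swapcase

Check, running the answer program on each example:
  "xwpmpgmpx" -> "XWPMPGMPX" -> "XPMGPMPWX" -> "xpmgpmpwx"
  "xksm" -> "XKSM" -> "MSKX" -> "mskx"
  "gop" -> "GOP" -> "POG" -> "pog"
  "lxyrlb" -> "LXYRLB" -> "BLRYXL" -> "blryxl"
  "tegvnqel" -> "TEGVNQEL" -> "LEQNVGET" -> "leqnvget"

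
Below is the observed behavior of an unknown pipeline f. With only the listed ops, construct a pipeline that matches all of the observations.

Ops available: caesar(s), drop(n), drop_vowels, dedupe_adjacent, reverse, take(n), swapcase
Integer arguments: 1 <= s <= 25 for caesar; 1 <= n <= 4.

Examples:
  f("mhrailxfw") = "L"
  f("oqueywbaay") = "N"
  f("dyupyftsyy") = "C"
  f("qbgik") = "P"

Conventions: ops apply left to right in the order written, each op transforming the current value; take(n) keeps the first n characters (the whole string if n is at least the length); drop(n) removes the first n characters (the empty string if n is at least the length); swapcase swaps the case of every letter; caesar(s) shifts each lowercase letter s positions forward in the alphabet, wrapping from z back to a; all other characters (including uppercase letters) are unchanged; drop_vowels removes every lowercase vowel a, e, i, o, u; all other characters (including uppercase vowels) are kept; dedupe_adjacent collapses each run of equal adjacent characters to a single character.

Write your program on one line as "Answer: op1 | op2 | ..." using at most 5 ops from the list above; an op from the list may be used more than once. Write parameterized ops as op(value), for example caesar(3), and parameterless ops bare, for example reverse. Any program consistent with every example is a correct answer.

take(4) | take(1) | caesar(25) | swapcase

Check, running the answer program on each example:
  "mhrailxfw" -> "mhra" -> "m" -> "l" -> "L"
  "oqueywbaay" -> "oque" -> "o" -> "n" -> "N"
  "dyupyftsyy" -> "dyup" -> "d" -> "c" -> "C"
  "qbgik" -> "qbgi" -> "q" -> "p" -> "P"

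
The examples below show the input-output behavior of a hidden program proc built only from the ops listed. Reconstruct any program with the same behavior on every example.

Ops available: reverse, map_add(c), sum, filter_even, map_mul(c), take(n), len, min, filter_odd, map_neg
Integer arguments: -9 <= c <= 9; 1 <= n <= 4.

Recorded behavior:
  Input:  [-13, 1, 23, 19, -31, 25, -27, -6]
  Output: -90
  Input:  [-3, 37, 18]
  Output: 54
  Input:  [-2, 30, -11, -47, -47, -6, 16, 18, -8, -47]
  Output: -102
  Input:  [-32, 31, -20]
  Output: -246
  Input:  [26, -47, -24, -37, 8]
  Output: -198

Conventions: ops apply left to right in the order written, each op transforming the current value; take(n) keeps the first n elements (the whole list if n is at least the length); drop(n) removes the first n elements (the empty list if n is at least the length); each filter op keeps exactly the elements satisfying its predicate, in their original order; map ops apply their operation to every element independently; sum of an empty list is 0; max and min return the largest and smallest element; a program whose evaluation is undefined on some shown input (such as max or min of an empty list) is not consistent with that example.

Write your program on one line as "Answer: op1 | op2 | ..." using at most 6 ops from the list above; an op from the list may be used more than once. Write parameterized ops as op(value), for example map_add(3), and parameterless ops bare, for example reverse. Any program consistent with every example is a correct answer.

filter_even | map_add(-9) | reverse | map_mul(-6) | map_neg | min

Check, running the answer program on each example:
  [-13, 1, 23, 19, -31, 25, -27, -6] -> [-6] -> [-15] -> [-15] -> [90] -> [-90] -> -90
  [-3, 37, 18] -> [18] -> [9] -> [9] -> [-54] -> [54] -> 54
  [-2, 30, -11, -47, -47, -6, 16, 18, -8, -47] -> [-2, 30, -6, 16, 18, -8] -> [-11, 21, -15, 7, 9, -17] -> [-17, 9, 7, -15, 21, -11] -> [102, -54, -42, 90, -126, 66] -> [-102, 54, 42, -90, 126, -66] -> -102
  [-32, 31, -20] -> [-32, -20] -> [-41, -29] -> [-29, -41] -> [174, 246] -> [-174, -246] -> -246
  [26, -47, -24, -37, 8] -> [26, -24, 8] -> [17, -33, -1] -> [-1, -33, 17] -> [6, 198, -102] -> [-6, -198, 102] -> -198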